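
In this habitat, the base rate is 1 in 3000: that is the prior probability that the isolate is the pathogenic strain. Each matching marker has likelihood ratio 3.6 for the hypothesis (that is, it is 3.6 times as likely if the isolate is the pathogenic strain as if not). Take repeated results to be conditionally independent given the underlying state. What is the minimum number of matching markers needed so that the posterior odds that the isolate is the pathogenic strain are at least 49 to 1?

Prior odds = (1/3000)/(2999/3000) = 1/2999.
Likelihood ratio per matching marker = 3.6.
Target odds = 49.
Require 3.6ⁿ ≥ 49 ÷ (1/2999) = 146951.
3.6⁹ ≈101560 falls short of 146951 but 3.6¹⁰ ≈365616 reaches it, so n = 10.

10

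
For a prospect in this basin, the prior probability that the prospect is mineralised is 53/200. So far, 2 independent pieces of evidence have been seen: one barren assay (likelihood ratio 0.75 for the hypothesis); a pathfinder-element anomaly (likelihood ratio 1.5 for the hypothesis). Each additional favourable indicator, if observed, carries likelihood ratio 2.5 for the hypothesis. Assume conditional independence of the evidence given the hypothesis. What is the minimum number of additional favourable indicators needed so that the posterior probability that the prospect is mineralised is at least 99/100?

Prior odds = 0.265/0.735 = 53/147.
Combined Bayes factor of the evidence already in hand = 0.75 × 1.5 = 1.125.
Odds after that evidence = (53/147) × 1.125 = 159/392.
Target odds = 0.99/0.01 = 99.
Need 2.5ⁿ ≥ 99 ÷ (159/392) = 12936/53.
2.5⁵ = 97.65625 falls short of 12936/53 but 2.5⁶ = 244.140625 reaches it, so n = 6.

6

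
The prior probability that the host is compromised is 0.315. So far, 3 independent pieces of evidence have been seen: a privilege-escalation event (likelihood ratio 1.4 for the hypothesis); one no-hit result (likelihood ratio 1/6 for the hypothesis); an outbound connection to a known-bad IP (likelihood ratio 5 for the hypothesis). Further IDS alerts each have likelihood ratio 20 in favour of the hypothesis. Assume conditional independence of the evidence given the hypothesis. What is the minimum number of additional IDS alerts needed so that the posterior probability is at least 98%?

2

Prior odds = 0.315/0.685 = 63/137.
Combined Bayes factor of the evidence already in hand = 1.4 × (1/6) × 5 = 7/6.
Odds after that evidence = (63/137) × 7/6 = 147/274.
Target odds = 0.98/0.02 = 49.
Need 20ⁿ ≥ 49 ÷ (147/274) = 274/3.
20¹ = 20 falls short of 274/3 but 20² = 400 reaches it, so n = 2.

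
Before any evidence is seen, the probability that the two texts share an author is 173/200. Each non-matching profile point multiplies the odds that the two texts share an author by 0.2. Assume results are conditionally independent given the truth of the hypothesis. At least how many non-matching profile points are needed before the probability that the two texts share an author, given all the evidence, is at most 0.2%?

6

Prior odds = 0.865/0.135 = 173/27.
Likelihood ratio per non-matching profile point = 0.2.
Target posterior odds = 0.002/0.998 = 1/499.
Need (173/27) × 0.2ⁿ ≤ 1/499, i.e. 0.2ⁿ ≤ 27/86327.
0.2⁵ = 0.00032 is still above 27/86327 but 0.2⁶ = 1/15625 is at or below it, so n = 6.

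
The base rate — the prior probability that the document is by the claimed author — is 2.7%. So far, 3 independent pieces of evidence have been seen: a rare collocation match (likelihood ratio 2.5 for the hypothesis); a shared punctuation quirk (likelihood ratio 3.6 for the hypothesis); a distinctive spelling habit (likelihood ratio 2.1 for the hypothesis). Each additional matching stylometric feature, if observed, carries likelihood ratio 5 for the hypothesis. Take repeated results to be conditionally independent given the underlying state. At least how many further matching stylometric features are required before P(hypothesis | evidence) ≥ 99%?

4

Prior odds = 0.027/0.973 = 27/973.
Combined Bayes factor of the evidence already in hand = 2.5 × 3.6 × 2.1 = 18.9.
Odds after that evidence = (27/973) × 18.9 = 729/1390.
Target odds = 0.99/0.01 = 99.
Need 5ⁿ ≥ 99 ÷ (729/1390) = 15290/81.
5³ = 125 falls short of 15290/81 but 5⁴ = 625 reaches it, so n = 4.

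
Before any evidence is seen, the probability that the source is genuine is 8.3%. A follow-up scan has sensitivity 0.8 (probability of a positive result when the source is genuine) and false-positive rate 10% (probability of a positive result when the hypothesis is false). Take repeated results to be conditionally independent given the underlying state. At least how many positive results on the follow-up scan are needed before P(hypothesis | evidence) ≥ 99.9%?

5

Prior odds: 0.083 ÷ 0.917 = 83/917.
Likelihood ratio of a positive result = 0.8/0.1 = 8.
Target posterior odds = 0.999/0.001 = 999.
Need (83/917) × 8ⁿ ≥ 999, i.e. 8ⁿ ≥ 916083/83.
8⁴ = 4096 falls short of 916083/83 but 8⁵ = 32768 reaches it, so n = 5.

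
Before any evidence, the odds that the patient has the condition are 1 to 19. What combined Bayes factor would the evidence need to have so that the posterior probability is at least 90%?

Prior odds = 1/19.
Target odds = 0.9/0.1 = 9.
Required Bayes factor = 9 ÷ (1/19) = 171.

171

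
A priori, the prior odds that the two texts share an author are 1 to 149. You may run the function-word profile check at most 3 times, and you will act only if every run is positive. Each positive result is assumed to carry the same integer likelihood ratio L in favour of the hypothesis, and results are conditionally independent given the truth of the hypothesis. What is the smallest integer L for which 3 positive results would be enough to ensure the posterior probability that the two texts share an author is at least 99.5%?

31

Prior odds = 1/149.
Target odds = 0.995/0.005 = 199.
Need L³ ≥ 199 ÷ (1/149) = 29651.
30³ = 27000 < 29651 ≤ 29791 = 31³, so L = 31.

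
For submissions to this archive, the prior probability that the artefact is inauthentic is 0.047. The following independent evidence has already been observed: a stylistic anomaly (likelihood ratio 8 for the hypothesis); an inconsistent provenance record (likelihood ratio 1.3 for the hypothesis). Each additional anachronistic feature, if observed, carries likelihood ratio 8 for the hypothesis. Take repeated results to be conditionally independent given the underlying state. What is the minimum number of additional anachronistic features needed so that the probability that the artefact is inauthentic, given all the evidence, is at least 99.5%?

3

Prior odds = 0.047/0.953 = 47/953.
Combined Bayes factor of the evidence already in hand = 8 × 1.3 = 10.4.
Odds after that evidence = (47/953) × 10.4 = 2444/4765.
Target odds = 0.995/0.005 = 199.
Need 8ⁿ ≥ 199 ÷ (2444/4765) = 948235/2444.
8² = 64 falls short of 948235/2444 but 8³ = 512 reaches it, so n = 3.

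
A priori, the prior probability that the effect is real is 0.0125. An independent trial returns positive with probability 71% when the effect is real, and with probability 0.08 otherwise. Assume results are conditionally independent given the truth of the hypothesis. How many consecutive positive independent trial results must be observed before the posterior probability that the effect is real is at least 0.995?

5

Prior odds: 0.0125 ÷ 0.9875 = 1/79.
Likelihood ratio of a positive result = 0.71/0.08 = 8.875.
Target odds: 0.995 ÷ 0.005 = 199.
Require 8.875ⁿ ≥ 199 ÷ (1/79) = 15721.
8.875⁴ = 25411681/4096 falls short of 15721 but 8.875⁵ ≈55060.7 reaches it, so n = 5.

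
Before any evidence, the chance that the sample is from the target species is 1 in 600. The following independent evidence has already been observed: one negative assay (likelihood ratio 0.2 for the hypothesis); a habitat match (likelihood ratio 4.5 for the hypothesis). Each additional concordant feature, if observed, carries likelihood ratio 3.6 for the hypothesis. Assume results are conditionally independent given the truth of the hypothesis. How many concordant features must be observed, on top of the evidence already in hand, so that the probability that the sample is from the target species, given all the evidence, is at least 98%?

9

Prior odds = (1/600)/(599/600) = 1/599.
Combined Bayes factor of the evidence already in hand = 0.2 × 4.5 = 0.9.
Odds after that evidence = (1/599) × 0.9 = 9/5990.
Target odds = 0.98/0.02 = 49.
Need 3.6ⁿ ≥ 49 ÷ (9/5990) = 293510/9.
3.6⁸ ≈28211.1 falls short of 293510/9 but 3.6⁹ ≈101560 reaches it, so n = 9.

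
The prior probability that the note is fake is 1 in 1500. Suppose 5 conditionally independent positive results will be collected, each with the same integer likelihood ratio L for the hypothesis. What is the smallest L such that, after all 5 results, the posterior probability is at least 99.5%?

Prior odds = (1/1500)/(1499/1500) = 1/1499.
Target odds = 0.995/0.005 = 199.
Need L⁵ ≥ 199 ÷ (1/1499) = 298301.
12⁵ = 248832 < 298301 ≤ 371293 = 13⁵, so L = 13.

13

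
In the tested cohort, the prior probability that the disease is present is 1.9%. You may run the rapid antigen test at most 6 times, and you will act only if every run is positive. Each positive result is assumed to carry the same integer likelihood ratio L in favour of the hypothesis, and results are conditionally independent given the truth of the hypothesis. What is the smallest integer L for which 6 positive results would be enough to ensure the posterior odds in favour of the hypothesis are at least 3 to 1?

3

Prior odds = 0.019/0.981 = 19/981.
Target odds = 3.
Need L⁶ ≥ 3 ÷ (19/981) = 2943/19.
2⁶ = 64 < 2943/19 ≤ 729 = 3⁶, so L = 3.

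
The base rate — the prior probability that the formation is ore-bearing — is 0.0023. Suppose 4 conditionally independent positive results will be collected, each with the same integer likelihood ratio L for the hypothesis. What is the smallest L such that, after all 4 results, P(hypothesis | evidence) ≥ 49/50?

13

Prior odds = 0.0023/0.9977 = 23/9977.
Target odds = 0.98/0.02 = 49.
Need L⁴ ≥ 49 ÷ (23/9977) = 488873/23.
12⁴ = 20736 < 488873/23 ≤ 28561 = 13⁴, so L = 13.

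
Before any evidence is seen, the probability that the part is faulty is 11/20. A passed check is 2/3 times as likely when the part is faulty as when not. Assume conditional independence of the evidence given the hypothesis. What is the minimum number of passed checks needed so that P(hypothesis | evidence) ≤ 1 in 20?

8

Prior odds = 0.55/0.45 = 11/9.
Likelihood ratio per passed check = 2/3.
Target odds: 0.05 ÷ 0.95 = 1/19.
Need (11/9) × (2/3)ⁿ ≤ 1/19, i.e. (2/3)ⁿ ≤ 9/209.
(2/3)⁷ = 128/2187 is still above 9/209 but (2/3)⁸ = 256/6561 is at or below it, so n = 8.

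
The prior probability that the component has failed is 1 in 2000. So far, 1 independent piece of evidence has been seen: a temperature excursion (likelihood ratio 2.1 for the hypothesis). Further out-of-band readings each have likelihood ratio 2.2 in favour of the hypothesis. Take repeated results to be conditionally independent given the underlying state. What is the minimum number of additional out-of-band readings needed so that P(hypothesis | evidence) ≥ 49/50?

14

Prior odds = 0.0005/0.9995 = 1/1999.
Bayes factor of the evidence already in hand = 2.1.
Odds after that evidence = (1/1999) × 2.1 = 21/19990.
Target odds = 0.98/0.02 = 49.
Need 2.2ⁿ ≥ 49 ÷ (21/19990) = 139930/3.
2.2¹³ ≈28281 falls short of 139930/3 but 2.2¹⁴ ≈62218.2 reaches it, so n = 14.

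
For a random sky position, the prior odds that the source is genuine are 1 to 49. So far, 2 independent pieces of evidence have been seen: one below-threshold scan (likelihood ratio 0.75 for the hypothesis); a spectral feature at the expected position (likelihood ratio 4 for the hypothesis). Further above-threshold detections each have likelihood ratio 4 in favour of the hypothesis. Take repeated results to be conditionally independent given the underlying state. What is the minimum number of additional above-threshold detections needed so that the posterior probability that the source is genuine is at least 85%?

4

Prior odds = 1/49.
Combined Bayes factor of the evidence already in hand = 0.75 × 4 = 3.
Odds after that evidence = (1/49) × 3 = 3/49.
Target odds = 0.85/0.15 = 17/3.
Need 4ⁿ ≥ 17/3 ÷ (3/49) = 833/9.
4³ = 64 falls short of 833/9 but 4⁴ = 256 reaches it, so n = 4.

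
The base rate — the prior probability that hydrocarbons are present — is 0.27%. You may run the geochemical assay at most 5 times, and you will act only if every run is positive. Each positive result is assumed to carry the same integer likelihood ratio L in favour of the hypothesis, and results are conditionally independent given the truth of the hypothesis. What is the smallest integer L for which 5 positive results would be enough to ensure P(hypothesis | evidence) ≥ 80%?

5

Prior odds = 0.0027/0.9973 = 27/9973.
Target odds = 0.8/0.2 = 4.
Need L⁵ ≥ 4 ÷ (27/9973) = 39892/27.
4⁵ = 1024 < 39892/27 ≤ 3125 = 5⁵, so L = 5.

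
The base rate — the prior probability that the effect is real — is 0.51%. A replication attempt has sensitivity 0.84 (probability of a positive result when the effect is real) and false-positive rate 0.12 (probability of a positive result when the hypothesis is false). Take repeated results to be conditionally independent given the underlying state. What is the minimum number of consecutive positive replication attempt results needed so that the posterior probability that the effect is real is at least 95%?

5

Prior odds: 0.0051 ÷ 0.9949 = 51/9949.
Likelihood ratio of a positive result = 0.84/0.12 = 7.
Target odds: 0.95 ÷ 0.05 = 19.
Need (51/9949) × 7ⁿ ≥ 19, i.e. 7ⁿ ≥ 189031/51.
7⁴ = 2401 falls short of 189031/51 but 7⁵ = 16807 reaches it, so n = 5.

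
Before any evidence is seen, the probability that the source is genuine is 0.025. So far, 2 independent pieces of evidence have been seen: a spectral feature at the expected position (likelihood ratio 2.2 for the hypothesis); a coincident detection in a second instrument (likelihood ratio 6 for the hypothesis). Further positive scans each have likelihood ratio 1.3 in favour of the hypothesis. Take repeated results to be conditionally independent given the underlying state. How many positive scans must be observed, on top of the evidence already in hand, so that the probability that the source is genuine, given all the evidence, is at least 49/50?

19

Prior odds = 0.025/0.975 = 1/39.
Combined Bayes factor of the evidence already in hand = 2.2 × 6 = 13.2.
Odds after that evidence = (1/39) × 13.2 = 22/65.
Target odds = 0.98/0.02 = 49.
Need 1.3ⁿ ≥ 49 ÷ (22/65) = 3185/22.
1.3¹⁸ ≈112.455 falls short of 3185/22 but 1.3¹⁹ ≈146.192 reaches it, so n = 19.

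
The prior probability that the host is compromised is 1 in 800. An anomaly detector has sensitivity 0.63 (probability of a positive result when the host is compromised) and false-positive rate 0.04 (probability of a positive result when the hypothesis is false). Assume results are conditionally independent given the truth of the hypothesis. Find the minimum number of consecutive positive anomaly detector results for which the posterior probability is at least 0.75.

Prior odds: 0.00125 ÷ 0.99875 = 1/799.
Likelihood ratio of a positive result = 0.63/0.04 = 15.75.
Target odds: 0.75 ÷ 0.25 = 3.
Require 15.75ⁿ ≥ 3 ÷ (1/799) = 2397.
15.75² = 248.0625 falls short of 2397 but 15.75³ = 3906.984375 reaches it, so n = 3.

3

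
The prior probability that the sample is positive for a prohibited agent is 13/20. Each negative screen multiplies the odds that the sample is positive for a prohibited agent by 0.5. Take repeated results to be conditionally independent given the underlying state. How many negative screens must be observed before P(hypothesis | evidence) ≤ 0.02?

7

Prior odds: 0.65 ÷ 0.35 = 13/7.
Likelihood ratio per negative screen = 0.5.
Target odds: 0.02 ÷ 0.98 = 1/49.
Require 0.5ⁿ ≤ 1/49 ÷ (13/7) = 1/91.
0.5⁶ = 0.015625 is still above 1/91 but 0.5⁷ = 0.0078125 is at or below it, so n = 7.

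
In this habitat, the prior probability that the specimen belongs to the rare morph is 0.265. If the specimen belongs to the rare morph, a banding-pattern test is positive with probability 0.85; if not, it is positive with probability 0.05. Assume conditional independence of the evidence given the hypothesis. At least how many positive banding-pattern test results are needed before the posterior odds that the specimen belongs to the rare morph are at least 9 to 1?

Prior odds: 0.265 ÷ 0.735 = 53/147.
Likelihood ratio of a positive = 0.85/0.05 = 17.
Target odds = 9.
Need (53/147) × 17ⁿ ≥ 9, i.e. 17ⁿ ≥ 1323/53.
17¹ = 17 falls short of 1323/53 but 17² = 289 reaches it, so n = 2.

2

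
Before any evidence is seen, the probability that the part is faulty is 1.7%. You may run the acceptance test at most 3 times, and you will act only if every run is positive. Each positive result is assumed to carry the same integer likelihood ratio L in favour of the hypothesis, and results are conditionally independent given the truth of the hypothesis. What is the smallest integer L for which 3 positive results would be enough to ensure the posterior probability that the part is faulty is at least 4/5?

7

Prior odds = 0.017/0.983 = 17/983.
Target odds = 0.8/0.2 = 4.
Need L³ ≥ 4 ÷ (17/983) = 3932/17.
6³ = 216 < 3932/17 ≤ 343 = 7³, so L = 7.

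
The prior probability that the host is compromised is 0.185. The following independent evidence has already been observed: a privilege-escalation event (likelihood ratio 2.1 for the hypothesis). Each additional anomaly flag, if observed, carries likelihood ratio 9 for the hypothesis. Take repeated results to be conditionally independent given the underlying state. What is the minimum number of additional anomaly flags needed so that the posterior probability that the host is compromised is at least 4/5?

Prior odds = 0.185/0.815 = 37/163.
Bayes factor of the evidence already in hand = 2.1.
Odds after that evidence = (37/163) × 2.1 = 777/1630.
Target odds = 0.8/0.2 = 4.
Need 9ⁿ ≥ 4 ÷ (777/1630) = 6520/777.
9¹ = 9, which meets the required 6520/777; so n = 1.

1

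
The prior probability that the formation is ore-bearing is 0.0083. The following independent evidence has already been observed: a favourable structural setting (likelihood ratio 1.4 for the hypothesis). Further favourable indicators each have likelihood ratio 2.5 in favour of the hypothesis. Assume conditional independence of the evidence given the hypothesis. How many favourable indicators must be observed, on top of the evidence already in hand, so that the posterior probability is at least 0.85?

7

Prior odds = 0.0083/0.9917 = 83/9917.
Bayes factor of the evidence already in hand = 1.4.
Odds after that evidence = (83/9917) × 1.4 = 581/49585.
Target odds = 0.85/0.15 = 17/3.
Need 2.5ⁿ ≥ 17/3 ÷ (581/49585) = 842945/1743.
2.5⁶ = 244.140625 falls short of 842945/1743 but 2.5⁷ = 610.3515625 reaches it, so n = 7.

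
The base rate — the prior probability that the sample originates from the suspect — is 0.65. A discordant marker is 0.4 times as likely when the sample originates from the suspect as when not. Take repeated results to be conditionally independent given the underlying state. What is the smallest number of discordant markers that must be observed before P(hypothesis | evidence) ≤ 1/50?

Prior odds = 0.65/0.35 = 13/7.
Likelihood ratio per discordant marker = 0.4.
Target odds: 0.02 ÷ 0.98 = 1/49.
Require 0.4ⁿ ≤ 1/49 ÷ (13/7) = 1/91.
0.4⁴ = 0.0256 is still above 1/91 but 0.4⁵ = 0.01024 is at or below it, so n = 5.

5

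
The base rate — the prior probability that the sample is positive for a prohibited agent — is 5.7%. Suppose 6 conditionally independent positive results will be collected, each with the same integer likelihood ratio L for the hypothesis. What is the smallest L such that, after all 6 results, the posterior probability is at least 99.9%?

6

Prior odds = 0.057/0.943 = 57/943.
Target odds = 0.999/0.001 = 999.
Need L⁶ ≥ 999 ÷ (57/943) = 314019/19.
5⁶ = 15625 < 314019/19 ≤ 46656 = 6⁶, so L = 6.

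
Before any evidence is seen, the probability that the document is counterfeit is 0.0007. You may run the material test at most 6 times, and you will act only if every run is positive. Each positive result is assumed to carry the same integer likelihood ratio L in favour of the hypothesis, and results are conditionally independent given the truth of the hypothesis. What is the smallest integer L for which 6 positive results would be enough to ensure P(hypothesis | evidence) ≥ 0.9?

Prior odds = 0.0007/0.9993 = 7/9993.
Target odds = 0.9/0.1 = 9.
Need L⁶ ≥ 9 ÷ (7/9993) = 89937/7.
4⁶ = 4096 < 89937/7 ≤ 15625 = 5⁶, so L = 5.

5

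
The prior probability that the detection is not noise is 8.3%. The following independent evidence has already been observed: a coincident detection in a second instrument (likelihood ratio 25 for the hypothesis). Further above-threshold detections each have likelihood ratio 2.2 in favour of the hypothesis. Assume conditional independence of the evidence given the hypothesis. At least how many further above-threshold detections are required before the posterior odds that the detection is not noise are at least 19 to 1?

3

Prior odds = 0.083/0.917 = 83/917.
Bayes factor of the evidence already in hand = 25.
Odds after that evidence = (83/917) × 25 = 2075/917.
Target odds = 19.
Need 2.2ⁿ ≥ 19 ÷ (2075/917) = 17423/2075.
2.2² = 4.84 falls short of 17423/2075 but 2.2³ = 10.648 reaches it, so n = 3.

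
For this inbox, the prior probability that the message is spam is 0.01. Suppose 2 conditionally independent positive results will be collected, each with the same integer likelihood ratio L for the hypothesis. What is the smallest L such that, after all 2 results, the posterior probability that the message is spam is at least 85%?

Prior odds = 0.01/0.99 = 1/99.
Target odds = 0.85/0.15 = 17/3.
Need L² ≥ 17/3 ÷ (1/99) = 561.
23² = 529 < 561 ≤ 576 = 24², so L = 24.

24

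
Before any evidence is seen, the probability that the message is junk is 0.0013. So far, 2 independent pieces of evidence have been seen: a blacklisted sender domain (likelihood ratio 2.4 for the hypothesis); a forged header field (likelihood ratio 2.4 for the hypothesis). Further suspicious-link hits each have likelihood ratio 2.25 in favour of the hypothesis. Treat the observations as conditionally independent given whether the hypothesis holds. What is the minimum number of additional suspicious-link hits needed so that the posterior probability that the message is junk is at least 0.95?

10

Prior odds = 0.0013/0.9987 = 13/9987.
Combined Bayes factor of the evidence already in hand = 2.4 × 2.4 = 5.76.
Odds after that evidence = (13/9987) × 5.76 = 624/83225.
Target odds = 0.95/0.05 = 19.
Need 2.25ⁿ ≥ 19 ÷ (624/83225) = 1581275/624.
2.25⁹ = 387420489/262144 falls short of 1581275/624 but 2.25¹⁰ ≈3325.26 reaches it, so n = 10.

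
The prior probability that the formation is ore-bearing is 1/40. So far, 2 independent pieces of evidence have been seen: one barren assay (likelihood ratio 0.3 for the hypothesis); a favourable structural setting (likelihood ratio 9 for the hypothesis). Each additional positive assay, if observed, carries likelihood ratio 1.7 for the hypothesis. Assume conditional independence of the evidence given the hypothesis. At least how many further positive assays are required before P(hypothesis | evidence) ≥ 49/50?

Prior odds = 0.025/0.975 = 1/39.
Combined Bayes factor of the evidence already in hand = 0.3 × 9 = 2.7.
Odds after that evidence = (1/39) × 2.7 = 9/130.
Target odds = 0.98/0.02 = 49.
Need 1.7ⁿ ≥ 49 ÷ (9/130) = 6370/9.
1.7¹² ≈582.622 falls short of 6370/9 but 1.7¹³ ≈990.458 reaches it, so n = 13.

13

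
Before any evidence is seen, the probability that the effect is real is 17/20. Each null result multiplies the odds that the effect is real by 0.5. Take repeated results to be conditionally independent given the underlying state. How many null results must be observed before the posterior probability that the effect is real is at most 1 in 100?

10

Prior odds = 0.85/0.15 = 17/3.
Likelihood ratio per null result = 0.5.
Target odds: 0.01 ÷ 0.99 = 1/99.
Need (17/3) × 0.5ⁿ ≤ 1/99, i.e. 0.5ⁿ ≤ 1/561.
0.5⁹ = 0.001953125 is still above 1/561 but 0.5¹⁰ = 1/1024 is at or below it, so n = 10.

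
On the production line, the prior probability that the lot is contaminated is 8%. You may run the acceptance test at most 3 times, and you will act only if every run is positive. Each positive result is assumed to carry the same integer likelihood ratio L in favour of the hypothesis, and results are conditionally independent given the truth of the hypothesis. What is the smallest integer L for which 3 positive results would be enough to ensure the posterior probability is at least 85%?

Prior odds = 0.08/0.92 = 2/23.
Target odds = 0.85/0.15 = 17/3.
Need L³ ≥ 17/3 ÷ (2/23) = 391/6.
4³ = 64 < 391/6 ≤ 125 = 5³, so L = 5.

5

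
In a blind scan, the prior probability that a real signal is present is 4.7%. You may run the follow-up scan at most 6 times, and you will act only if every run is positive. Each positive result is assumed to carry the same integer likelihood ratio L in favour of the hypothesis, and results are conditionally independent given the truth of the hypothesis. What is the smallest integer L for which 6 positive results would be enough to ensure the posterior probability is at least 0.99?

4

Prior odds = 0.047/0.953 = 47/953.
Target odds = 0.99/0.01 = 99.
Need L⁶ ≥ 99 ÷ (47/953) = 94347/47.
3⁶ = 729 < 94347/47 ≤ 4096 = 4⁶, so L = 4.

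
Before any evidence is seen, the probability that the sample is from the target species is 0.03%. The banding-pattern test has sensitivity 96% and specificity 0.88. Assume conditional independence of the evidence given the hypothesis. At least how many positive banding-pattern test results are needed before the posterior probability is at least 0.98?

6

Prior odds = 0.0003/0.9997 = 3/9997.
False-positive rate = 1 − 0.88 = 0.12; likelihood ratio of a positive = 0.96/0.12 = 8.
Target odds: 0.98 ÷ 0.02 = 49.
Need (3/9997) × 8ⁿ ≥ 49, i.e. 8ⁿ ≥ 489853/3.
8⁵ = 32768 falls short of 489853/3 but 8⁶ = 262144 reaches it, so n = 6.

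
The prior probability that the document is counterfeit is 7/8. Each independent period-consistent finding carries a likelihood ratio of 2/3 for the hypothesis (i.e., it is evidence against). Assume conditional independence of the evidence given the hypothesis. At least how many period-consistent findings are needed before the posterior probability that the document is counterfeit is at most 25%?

Prior odds = 0.875/0.125 = 7.
Likelihood ratio per period-consistent finding = 2/3.
Target odds: 0.25 ÷ 0.75 = 1/3.
Require (2/3)ⁿ ≤ 1/3 ÷ 7 = 1/21.
(2/3)⁷ = 128/2187 is still above 1/21 but (2/3)⁸ = 256/6561 is at or below it, so n = 8.

8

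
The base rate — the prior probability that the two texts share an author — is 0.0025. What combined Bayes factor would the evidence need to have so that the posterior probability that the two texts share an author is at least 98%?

Prior odds = 0.0025/0.9975 = 1/399.
Target odds = 0.98/0.02 = 49.
Required Bayes factor = 49 ÷ (1/399) = 19551.

19551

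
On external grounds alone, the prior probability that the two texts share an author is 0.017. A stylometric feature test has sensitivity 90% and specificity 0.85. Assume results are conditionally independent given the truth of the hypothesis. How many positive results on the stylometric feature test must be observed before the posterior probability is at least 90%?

4

Prior odds: 0.017 ÷ 0.983 = 17/983.
False-positive rate = 1 − 0.85 = 0.15; likelihood ratio of a positive = 0.9/0.15 = 6.
Target odds: 0.9 ÷ 0.1 = 9.
Need (17/983) × 6ⁿ ≥ 9, i.e. 6ⁿ ≥ 8847/17.
6³ = 216 falls short of 8847/17 but 6⁴ = 1296 reaches it, so n = 4.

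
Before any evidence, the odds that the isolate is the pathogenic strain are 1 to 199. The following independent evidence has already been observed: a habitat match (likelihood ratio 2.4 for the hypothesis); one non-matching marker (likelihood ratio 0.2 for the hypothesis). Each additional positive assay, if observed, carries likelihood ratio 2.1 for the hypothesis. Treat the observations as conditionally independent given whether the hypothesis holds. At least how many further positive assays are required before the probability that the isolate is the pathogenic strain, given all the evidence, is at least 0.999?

18

Prior odds = 1/199.
Combined Bayes factor of the evidence already in hand = 2.4 × 0.2 = 0.48.
Odds after that evidence = (1/199) × 0.48 = 12/4975.
Target odds = 0.999/0.001 = 999.
Need 2.1ⁿ ≥ 999 ÷ (12/4975) = 414168.75.
2.1¹⁷ ≈300419 falls short of 414168.75 but 2.1¹⁸ ≈630881 reaches it, so n = 18.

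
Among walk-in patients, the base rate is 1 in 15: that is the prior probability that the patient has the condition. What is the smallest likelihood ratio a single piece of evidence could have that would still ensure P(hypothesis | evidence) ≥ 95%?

266

Prior odds = (1/15)/(14/15) = 1/14.
Target odds = 0.95/0.05 = 19.
Required Bayes factor = 19 ÷ (1/14) = 266.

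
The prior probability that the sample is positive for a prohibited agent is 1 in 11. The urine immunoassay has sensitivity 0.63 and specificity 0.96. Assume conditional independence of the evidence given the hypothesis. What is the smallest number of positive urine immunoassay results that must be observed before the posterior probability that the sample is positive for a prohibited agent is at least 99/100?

Prior odds: (1/11) ÷ (10/11) = 0.1.
False-positive rate = 1 − 0.96 = 0.04; likelihood ratio of a positive = 0.63/0.04 = 15.75.
Target posterior odds = 0.99/0.01 = 99.
Require 15.75ⁿ ≥ 99 ÷ 0.1 = 990.
15.75² = 248.0625 falls short of 990 but 15.75³ = 3906.984375 reaches it, so n = 3.

3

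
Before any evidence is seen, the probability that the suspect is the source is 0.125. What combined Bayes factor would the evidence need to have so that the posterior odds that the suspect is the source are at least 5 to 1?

35

Prior odds = 0.125/0.875 = 1/7.
Target odds = 5.
Required Bayes factor = 5 ÷ (1/7) = 35.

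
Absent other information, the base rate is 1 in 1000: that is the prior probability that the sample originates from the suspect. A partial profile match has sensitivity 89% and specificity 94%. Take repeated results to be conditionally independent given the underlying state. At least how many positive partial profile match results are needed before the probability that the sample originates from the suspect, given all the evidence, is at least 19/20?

Prior odds: 0.001 ÷ 0.999 = 1/999.
False-positive rate = 1 − 0.94 = 0.06; likelihood ratio of a positive = 0.89/0.06 = 89/6.
Target posterior odds = 0.95/0.05 = 19.
Require (89/6)ⁿ ≥ 19 ÷ (1/999) = 18981.
(89/6)³ = 704969/216 falls short of 18981 but (89/6)⁴ = 62742241/1296 reaches it, so n = 4.

4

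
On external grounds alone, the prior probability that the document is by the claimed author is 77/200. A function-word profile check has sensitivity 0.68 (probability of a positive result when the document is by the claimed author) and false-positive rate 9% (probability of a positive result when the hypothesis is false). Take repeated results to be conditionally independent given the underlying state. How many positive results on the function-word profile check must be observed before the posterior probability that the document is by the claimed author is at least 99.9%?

Prior odds: 0.385 ÷ 0.615 = 77/123.
Likelihood ratio of a positive result = 0.68/0.09 = 68/9.
Target posterior odds = 0.999/0.001 = 999.
Require (68/9)ⁿ ≥ 999 ÷ (77/123) = 122877/77.
(68/9)³ = 314432/729 falls short of 122877/77 but (68/9)⁴ = 21381376/6561 reaches it, so n = 4.

4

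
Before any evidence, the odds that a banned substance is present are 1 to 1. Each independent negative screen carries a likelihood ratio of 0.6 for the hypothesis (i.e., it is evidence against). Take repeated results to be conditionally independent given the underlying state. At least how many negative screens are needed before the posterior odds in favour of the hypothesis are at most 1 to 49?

Prior odds = 1.
Likelihood ratio per negative screen = 0.6.
Target odds = 1/49.
Require 0.6ⁿ ≤ 1/49 ÷ 1 = 1/49.
0.6⁷ = 2187/78125 is still above 1/49 but 0.6⁸ = 6561/390625 is at or below it, so n = 8.

8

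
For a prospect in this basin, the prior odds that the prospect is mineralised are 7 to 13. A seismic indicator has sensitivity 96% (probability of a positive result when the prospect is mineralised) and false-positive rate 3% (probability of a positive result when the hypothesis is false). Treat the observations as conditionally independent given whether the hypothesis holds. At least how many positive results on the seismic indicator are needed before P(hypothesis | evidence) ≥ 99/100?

2

Prior odds = 7/13.
Likelihood ratio of a positive result = 0.96/0.03 = 32.
Target posterior odds = 0.99/0.01 = 99.
Need (7/13) × 32ⁿ ≥ 99, i.e. 32ⁿ ≥ 1287/7.
32¹ = 32 falls short of 1287/7 but 32² = 1024 reaches it, so n = 2.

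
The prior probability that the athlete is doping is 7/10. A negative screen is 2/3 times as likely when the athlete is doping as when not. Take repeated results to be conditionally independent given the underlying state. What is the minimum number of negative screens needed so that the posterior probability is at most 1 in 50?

12

Prior odds = 0.7/0.3 = 7/3.
Likelihood ratio per negative screen = 2/3.
Target odds: 0.02 ÷ 0.98 = 1/49.
Need (7/3) × (2/3)ⁿ ≤ 1/49, i.e. (2/3)ⁿ ≤ 3/343.
(2/3)¹¹ = 2048/177147 is still above 3/343 but (2/3)¹² = 4096/531441 is at or below it, so n = 12.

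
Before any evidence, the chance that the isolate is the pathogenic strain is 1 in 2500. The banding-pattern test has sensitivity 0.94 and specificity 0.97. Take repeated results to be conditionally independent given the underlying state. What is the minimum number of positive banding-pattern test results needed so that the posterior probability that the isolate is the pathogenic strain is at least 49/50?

4

Prior odds: 0.0004 ÷ 0.9996 = 1/2499.
False-positive rate = 1 − 0.97 = 0.03; likelihood ratio of a positive = 0.94/0.03 = 94/3.
Target posterior odds = 0.98/0.02 = 49.
Require (94/3)ⁿ ≥ 49 ÷ (1/2499) = 122451.
(94/3)³ = 830584/27 falls short of 122451 but (94/3)⁴ = 78074896/81 reaches it, so n = 4.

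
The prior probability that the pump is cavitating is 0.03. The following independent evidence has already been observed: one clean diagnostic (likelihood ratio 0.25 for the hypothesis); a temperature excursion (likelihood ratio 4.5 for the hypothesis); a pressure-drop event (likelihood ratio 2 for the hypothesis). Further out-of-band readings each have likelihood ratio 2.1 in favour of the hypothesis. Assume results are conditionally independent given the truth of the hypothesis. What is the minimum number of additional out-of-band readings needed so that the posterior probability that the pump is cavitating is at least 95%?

Prior odds = 0.03/0.97 = 3/97.
Combined Bayes factor of the evidence already in hand = 0.25 × 4.5 × 2 = 2.25.
Odds after that evidence = (3/97) × 2.25 = 27/388.
Target odds = 0.95/0.05 = 19.
Need 2.1ⁿ ≥ 19 ÷ (27/388) = 7372/27.
2.1⁷ ≈180.109 falls short of 7372/27 but 2.1⁸ ≈378.229 reaches it, so n = 8.

8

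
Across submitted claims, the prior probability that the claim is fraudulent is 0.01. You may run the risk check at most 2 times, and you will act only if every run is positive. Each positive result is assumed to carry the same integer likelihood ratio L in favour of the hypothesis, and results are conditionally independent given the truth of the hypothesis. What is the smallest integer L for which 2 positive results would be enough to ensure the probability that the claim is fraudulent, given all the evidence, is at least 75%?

Prior odds = 0.01/0.99 = 1/99.
Target odds = 0.75/0.25 = 3.
Need L² ≥ 3 ÷ (1/99) = 297.
17² = 289 < 297 ≤ 324 = 18², so L = 18.

18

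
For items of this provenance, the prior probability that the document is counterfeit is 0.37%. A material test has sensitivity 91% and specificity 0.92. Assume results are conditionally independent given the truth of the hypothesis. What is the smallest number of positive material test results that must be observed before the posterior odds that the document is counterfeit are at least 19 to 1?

Prior odds = 0.0037/0.9963 = 37/9963.
False-positive rate = 1 − 0.92 = 0.08; likelihood ratio of a positive = 0.91/0.08 = 11.375.
Target odds = 19.
Require 11.375ⁿ ≥ 19 ÷ (37/9963) = 189297/37.
11.375³ = 753571/512 falls short of 189297/37 but 11.375⁴ = 68574961/4096 reaches it, so n = 4.

4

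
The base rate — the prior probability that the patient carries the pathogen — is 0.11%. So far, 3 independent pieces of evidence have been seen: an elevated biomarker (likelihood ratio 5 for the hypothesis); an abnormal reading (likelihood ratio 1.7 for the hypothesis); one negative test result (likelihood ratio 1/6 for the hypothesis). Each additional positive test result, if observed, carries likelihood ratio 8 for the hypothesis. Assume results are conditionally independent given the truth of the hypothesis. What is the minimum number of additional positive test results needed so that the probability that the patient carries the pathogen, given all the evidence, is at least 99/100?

Prior odds = 0.0011/0.9989 = 11/9989.
Combined Bayes factor of the evidence already in hand = 5 × 1.7 × (1/6) = 17/12.
Odds after that evidence = (11/9989) × 17/12 = 187/119868.
Target odds = 0.99/0.01 = 99.
Need 8ⁿ ≥ 99 ÷ (187/119868) = 1078812/17.
8⁵ = 32768 falls short of 1078812/17 but 8⁶ = 262144 reaches it, so n = 6.

6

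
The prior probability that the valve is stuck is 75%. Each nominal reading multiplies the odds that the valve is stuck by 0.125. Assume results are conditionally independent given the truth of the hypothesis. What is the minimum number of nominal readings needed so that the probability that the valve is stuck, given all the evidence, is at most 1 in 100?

Prior odds: 0.75 ÷ 0.25 = 3.
Likelihood ratio per nominal reading = 0.125.
Target posterior odds = 0.01/0.99 = 1/99.
Require 0.125ⁿ ≤ 1/99 ÷ 3 = 1/297.
0.125² = 0.015625 is still above 1/297 but 0.125³ = 0.001953125 is at or below it, so n = 3.

3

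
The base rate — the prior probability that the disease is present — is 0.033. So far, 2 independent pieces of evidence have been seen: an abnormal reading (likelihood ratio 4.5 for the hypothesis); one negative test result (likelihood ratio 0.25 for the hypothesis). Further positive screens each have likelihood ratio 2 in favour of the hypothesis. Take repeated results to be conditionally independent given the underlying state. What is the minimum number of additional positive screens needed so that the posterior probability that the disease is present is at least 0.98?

Prior odds = 0.033/0.967 = 33/967.
Combined Bayes factor of the evidence already in hand = 4.5 × 0.25 = 1.125.
Odds after that evidence = (33/967) × 1.125 = 297/7736.
Target odds = 0.98/0.02 = 49.
Need 2ⁿ ≥ 49 ÷ (297/7736) = 379064/297.
2¹⁰ = 1024 falls short of 379064/297 but 2¹¹ = 2048 reaches it, so n = 11.

11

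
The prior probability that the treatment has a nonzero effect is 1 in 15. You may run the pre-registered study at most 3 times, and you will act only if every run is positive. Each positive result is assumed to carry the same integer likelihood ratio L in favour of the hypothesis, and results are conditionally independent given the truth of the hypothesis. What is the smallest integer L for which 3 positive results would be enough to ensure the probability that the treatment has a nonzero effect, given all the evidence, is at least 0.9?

Prior odds = (1/15)/(14/15) = 1/14.
Target odds = 0.9/0.1 = 9.
Need L³ ≥ 9 ÷ (1/14) = 126.
5³ = 125 < 126 ≤ 216 = 6³, so L = 6.

6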